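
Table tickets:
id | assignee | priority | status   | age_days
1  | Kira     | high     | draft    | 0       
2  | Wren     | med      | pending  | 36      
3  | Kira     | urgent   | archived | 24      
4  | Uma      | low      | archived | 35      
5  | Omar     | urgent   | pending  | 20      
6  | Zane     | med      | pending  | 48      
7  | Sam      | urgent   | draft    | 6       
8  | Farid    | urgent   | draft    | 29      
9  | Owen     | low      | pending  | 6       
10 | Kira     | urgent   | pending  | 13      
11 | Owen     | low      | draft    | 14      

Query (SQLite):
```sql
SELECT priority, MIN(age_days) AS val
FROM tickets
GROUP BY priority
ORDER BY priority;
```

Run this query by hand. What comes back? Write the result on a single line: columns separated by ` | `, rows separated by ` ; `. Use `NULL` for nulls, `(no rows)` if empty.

high | 0 ; low | 6 ; med | 36 ; urgent | 6

Partition tickets by priority; compute MIN(age_days) within each group.
  high: ids {1} → MIN(age_days)=0
  low: ids {4, 9, 11} → MIN(age_days)=6
  med: ids {2, 6} → MIN(age_days)=36
  urgent: ids {3, 5, 7, 8, 10} → MIN(age_days)=6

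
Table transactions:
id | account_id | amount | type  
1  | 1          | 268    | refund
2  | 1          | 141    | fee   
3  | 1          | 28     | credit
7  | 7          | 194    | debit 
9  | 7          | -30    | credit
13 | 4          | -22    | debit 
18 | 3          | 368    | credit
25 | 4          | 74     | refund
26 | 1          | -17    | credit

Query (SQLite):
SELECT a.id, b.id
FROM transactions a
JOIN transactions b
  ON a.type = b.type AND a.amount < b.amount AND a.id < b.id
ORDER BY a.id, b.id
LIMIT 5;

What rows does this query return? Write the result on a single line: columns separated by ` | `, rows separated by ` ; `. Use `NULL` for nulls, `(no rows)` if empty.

Pairs (a,b) with same type, a.amount < b.amount, a.id < b.id.
type groups: credit:{3,9,18,26} debit:{7,13} fee:{2} refund:{1,25}
Ordered by (a.id, b.id); first 5.

3 | 18 ; 9 | 18 ; 9 | 26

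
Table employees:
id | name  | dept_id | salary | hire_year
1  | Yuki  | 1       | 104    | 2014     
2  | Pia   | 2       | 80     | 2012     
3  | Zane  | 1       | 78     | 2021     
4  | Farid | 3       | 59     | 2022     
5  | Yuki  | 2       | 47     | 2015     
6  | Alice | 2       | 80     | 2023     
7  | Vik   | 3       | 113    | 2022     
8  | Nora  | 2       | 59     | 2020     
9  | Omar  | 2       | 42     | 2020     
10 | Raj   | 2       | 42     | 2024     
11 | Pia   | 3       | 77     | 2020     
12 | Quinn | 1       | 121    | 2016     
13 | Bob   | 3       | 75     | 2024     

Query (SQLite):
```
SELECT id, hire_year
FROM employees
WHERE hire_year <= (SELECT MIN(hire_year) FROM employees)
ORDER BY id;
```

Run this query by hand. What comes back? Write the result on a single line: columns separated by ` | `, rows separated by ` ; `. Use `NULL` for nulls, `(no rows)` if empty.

Scalar subquery: MIN(hire_year) over all employees rows = 2012.
Keep rows where hire_year <= that value.

2 | 2012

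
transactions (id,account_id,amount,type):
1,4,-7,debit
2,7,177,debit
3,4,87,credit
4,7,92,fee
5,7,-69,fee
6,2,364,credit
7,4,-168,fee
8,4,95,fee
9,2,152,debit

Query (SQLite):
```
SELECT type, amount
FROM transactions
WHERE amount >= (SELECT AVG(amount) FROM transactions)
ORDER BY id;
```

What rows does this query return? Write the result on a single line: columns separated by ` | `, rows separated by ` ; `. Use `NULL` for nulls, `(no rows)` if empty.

Scalar subquery: AVG(amount) over all transactions rows = 80.333333 (≈; comparison uses full precision).
Keep rows where amount >= that value.

debit | 177 ; credit | 87 ; fee | 92 ; credit | 364 ; fee | 95 ; debit | 152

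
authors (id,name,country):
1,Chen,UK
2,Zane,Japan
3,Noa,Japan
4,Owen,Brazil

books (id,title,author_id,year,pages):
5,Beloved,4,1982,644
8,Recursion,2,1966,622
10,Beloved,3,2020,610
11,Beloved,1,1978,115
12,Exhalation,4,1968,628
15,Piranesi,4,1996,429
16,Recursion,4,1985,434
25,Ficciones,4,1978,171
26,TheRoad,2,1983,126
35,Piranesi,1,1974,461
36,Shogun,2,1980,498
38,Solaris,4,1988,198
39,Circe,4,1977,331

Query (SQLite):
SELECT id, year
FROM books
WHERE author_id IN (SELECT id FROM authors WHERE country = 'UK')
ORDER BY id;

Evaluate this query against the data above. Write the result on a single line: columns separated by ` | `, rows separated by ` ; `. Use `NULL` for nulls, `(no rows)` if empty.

11 | 1978 ; 35 | 1974

Inner query: authors.id where country = 'UK'.
Outer: keep books rows whose author_id is in that set.
Inner query → {1}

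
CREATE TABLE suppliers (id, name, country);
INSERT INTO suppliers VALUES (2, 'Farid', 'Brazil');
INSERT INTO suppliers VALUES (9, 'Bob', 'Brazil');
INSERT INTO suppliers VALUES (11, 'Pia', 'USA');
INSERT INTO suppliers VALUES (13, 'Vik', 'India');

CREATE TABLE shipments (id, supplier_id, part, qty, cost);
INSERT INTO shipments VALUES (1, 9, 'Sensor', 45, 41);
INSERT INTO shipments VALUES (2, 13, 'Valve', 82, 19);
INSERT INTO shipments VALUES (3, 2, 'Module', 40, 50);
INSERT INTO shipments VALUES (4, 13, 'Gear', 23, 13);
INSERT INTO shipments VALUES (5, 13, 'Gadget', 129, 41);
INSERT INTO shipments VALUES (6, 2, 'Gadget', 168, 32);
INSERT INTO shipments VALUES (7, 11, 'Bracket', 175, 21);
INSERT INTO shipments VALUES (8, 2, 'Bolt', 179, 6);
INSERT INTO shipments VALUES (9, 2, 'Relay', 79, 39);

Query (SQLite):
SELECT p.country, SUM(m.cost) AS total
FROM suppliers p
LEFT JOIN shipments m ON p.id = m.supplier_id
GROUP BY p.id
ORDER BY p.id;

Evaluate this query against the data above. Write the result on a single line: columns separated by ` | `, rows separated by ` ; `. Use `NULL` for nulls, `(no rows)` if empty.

LEFT JOIN keeps every suppliers row; unmatched ones get NULL for shipments columns.
Group by suppliers.id and compute SUM(m.cost). SUM over an all-NULL group is NULL.
  2: ids {3, 6, 8, 9} → SUM(m.cost)=127
  9: ids {1} → SUM(m.cost)=41
  11: ids {7} → SUM(m.cost)=21
  13: ids {2, 4, 5} → SUM(m.cost)=73

Brazil | 127 ; Brazil | 41 ; USA | 21 ; India | 73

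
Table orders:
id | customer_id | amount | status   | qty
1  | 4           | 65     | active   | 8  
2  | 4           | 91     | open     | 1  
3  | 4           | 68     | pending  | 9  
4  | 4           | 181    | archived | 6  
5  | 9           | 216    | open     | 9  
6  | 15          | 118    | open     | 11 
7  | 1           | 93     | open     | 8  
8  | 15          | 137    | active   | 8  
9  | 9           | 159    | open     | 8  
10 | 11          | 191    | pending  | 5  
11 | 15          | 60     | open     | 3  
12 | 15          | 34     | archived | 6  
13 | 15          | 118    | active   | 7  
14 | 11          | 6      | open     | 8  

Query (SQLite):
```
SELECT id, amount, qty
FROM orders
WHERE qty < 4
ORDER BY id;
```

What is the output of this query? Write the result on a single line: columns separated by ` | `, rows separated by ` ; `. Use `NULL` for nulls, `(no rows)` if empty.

qty < 4: ids {2, 11}

2 | 91 | 1 ; 11 | 60 | 3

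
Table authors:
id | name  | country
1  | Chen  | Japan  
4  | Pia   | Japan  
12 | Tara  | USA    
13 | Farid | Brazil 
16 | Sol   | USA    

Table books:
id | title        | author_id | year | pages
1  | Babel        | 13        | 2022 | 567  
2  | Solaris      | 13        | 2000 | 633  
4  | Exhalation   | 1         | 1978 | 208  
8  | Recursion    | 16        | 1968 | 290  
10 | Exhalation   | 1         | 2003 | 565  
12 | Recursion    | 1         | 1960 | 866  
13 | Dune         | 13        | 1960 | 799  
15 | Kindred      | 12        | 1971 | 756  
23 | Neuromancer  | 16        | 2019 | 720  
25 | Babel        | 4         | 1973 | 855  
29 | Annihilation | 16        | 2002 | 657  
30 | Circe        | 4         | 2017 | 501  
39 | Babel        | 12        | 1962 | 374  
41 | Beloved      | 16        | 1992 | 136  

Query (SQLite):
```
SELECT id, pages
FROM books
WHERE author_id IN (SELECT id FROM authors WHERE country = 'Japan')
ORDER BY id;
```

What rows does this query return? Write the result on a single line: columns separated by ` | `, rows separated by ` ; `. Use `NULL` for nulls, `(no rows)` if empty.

Inner query: authors.id where country = 'Japan'.
Outer: keep books rows whose author_id is in that set.
Inner query → {1, 4}

4 | 208 ; 10 | 565 ; 12 | 866 ; 25 | 855 ; 30 | 501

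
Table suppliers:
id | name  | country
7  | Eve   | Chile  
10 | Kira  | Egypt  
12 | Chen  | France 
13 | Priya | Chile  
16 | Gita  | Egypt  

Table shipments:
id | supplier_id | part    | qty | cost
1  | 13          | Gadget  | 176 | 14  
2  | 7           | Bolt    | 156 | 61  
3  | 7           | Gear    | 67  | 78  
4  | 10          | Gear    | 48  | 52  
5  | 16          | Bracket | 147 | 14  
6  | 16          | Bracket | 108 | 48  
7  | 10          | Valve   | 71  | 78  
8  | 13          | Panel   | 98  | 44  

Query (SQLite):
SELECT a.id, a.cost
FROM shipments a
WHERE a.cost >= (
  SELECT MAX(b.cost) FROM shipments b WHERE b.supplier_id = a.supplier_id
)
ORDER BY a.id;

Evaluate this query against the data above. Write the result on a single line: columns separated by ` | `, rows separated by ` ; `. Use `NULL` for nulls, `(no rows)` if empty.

3 | 78 ; 6 | 48 ; 7 | 78 ; 8 | 44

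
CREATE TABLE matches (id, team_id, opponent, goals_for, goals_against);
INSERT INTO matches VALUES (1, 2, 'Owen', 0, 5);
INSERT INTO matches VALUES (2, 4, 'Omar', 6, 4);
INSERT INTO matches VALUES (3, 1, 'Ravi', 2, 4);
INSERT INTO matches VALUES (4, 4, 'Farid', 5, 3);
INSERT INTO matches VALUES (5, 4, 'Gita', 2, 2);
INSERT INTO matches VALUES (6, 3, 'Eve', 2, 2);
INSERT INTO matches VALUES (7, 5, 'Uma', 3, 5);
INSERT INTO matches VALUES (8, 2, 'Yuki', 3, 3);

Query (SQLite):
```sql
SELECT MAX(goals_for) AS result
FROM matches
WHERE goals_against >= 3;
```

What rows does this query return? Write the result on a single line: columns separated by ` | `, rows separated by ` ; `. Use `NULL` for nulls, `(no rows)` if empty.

6

Rows where goals_against >= 3 → goals_for values: [0, 6, 2, 5, 3, 3].
MAX of non-NULL values = 6.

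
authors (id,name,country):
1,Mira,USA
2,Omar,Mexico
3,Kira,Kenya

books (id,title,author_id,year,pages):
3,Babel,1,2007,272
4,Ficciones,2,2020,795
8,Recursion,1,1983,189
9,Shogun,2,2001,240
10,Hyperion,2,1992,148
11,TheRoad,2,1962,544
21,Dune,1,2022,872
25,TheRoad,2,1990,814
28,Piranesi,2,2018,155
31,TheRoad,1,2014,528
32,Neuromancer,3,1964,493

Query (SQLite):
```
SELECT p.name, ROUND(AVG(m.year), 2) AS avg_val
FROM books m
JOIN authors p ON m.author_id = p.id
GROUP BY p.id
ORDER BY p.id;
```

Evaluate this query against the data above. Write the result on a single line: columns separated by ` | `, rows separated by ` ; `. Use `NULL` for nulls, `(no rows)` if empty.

Join each books row to its authors via author_id.
Group joined rows by authors.id; compute ROUND(AVG(m.year), 2) per group.
  1: ids {3, 8, 21, 31} → ROUND(AVG(m.year), 2)=2006.5
  2: ids {4, 9, 10, 11, 25, 28} → ROUND(AVG(m.year), 2)=1997.17
  3: ids {32} → ROUND(AVG(m.year), 2)=1964

Mira | 2006.5 ; Omar | 1997.17 ; Kira | 1964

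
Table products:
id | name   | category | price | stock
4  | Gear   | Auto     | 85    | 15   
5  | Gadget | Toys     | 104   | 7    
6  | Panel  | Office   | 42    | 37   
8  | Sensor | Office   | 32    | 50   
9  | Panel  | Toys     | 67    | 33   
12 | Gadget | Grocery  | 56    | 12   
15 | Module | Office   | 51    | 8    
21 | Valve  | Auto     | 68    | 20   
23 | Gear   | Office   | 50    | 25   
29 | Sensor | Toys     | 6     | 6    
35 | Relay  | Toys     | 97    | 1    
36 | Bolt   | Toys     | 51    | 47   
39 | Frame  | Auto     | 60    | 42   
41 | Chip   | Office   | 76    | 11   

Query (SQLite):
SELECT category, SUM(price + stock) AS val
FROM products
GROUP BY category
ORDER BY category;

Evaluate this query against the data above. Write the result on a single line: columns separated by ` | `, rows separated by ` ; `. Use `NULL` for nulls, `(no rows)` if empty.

Auto | 290 ; Grocery | 68 ; Office | 382 ; Toys | 419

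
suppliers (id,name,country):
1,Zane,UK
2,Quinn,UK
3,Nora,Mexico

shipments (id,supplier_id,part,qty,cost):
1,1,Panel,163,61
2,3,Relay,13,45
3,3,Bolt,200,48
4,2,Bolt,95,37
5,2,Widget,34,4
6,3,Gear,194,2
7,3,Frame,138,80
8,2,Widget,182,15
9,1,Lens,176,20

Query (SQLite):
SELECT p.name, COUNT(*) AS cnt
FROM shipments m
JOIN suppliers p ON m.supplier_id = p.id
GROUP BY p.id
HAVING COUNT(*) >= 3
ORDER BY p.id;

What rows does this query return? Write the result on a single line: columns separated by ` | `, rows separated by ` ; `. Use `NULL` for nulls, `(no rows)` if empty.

Join each shipments row to its suppliers via supplier_id.
Group joined rows by suppliers.id; compute COUNT(*) per group.
HAVING: keep groups with count ≥ 3.
  1: ids {1, 9} → COUNT(*)=2
  2: ids {4, 5, 8} → COUNT(*)=3
  3: ids {2, 3, 6, 7} → COUNT(*)=4

Quinn | 3 ; Nora | 4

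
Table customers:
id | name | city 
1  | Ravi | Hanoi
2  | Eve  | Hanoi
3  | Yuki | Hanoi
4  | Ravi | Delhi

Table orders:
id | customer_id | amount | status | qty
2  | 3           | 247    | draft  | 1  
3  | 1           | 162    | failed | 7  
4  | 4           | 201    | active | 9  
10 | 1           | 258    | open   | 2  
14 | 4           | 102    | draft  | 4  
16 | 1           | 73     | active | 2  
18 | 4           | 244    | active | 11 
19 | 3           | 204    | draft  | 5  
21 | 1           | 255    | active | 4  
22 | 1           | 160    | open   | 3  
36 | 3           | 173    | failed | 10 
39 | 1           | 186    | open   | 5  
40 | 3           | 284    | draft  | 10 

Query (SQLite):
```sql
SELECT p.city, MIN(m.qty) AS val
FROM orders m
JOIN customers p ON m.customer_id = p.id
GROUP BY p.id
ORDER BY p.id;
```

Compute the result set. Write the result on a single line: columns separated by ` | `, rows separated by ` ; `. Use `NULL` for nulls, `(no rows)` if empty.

Hanoi | 2 ; Hanoi | 1 ; Delhi | 4

Join each orders row to its customers via customer_id.
Group joined rows by customers.id; compute MIN(m.qty) per group.
  1: ids {3, 10, 16, 21, 22, 39} → MIN(m.qty)=2
  3: ids {2, 19, 36, 40} → MIN(m.qty)=1
  4: ids {4, 14, 18} → MIN(m.qty)=4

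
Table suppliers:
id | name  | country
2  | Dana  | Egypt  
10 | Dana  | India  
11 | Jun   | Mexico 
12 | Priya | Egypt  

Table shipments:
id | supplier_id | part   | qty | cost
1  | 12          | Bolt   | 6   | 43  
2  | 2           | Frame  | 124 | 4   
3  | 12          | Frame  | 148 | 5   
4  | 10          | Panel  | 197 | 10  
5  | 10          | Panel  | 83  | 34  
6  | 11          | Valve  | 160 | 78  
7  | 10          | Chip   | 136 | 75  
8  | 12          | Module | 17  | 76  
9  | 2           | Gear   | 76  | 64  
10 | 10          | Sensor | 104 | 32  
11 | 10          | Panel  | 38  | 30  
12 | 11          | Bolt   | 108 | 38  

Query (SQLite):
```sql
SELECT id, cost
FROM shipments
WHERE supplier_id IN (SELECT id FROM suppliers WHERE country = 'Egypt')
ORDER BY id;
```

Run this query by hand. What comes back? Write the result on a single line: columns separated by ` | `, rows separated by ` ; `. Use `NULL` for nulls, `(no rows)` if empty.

1 | 43 ; 2 | 4 ; 3 | 5 ; 8 | 76 ; 9 | 64

Inner query: suppliers.id where country = 'Egypt'.
Outer: keep shipments rows whose supplier_id is in that set.
Inner query → {2, 12}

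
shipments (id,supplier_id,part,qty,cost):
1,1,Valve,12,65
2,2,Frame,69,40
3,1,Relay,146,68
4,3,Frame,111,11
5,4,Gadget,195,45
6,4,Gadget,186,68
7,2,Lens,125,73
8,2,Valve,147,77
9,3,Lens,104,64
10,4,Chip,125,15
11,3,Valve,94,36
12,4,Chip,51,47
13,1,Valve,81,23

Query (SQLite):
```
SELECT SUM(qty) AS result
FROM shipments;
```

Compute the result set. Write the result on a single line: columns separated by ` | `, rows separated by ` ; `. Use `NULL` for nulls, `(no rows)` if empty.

All qty values: [12, 69, 146, 111, 195, 186, 125, 147, 104, 125, 94, 51, 81].
SUM of non-NULL values = 1446.

1446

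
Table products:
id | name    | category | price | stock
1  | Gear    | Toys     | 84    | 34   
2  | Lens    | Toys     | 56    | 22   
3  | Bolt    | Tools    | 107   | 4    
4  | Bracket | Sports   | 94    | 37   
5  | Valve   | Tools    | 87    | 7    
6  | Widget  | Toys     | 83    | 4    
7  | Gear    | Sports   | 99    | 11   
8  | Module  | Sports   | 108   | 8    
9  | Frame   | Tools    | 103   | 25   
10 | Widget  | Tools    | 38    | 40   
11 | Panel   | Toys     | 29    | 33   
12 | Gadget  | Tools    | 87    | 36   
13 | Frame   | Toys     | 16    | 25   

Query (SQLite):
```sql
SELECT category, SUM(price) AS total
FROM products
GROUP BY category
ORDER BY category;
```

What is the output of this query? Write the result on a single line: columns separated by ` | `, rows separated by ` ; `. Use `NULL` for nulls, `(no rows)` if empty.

Sports | 301 ; Tools | 422 ; Toys | 268

Partition products by category; compute SUM(price) within each group.
  Sports: ids {4, 7, 8} → SUM(price)=301
  Tools: ids {3, 5, 9, 10, 12} → SUM(price)=422
  Toys: ids {1, 2, 6, 11, 13} → SUM(price)=268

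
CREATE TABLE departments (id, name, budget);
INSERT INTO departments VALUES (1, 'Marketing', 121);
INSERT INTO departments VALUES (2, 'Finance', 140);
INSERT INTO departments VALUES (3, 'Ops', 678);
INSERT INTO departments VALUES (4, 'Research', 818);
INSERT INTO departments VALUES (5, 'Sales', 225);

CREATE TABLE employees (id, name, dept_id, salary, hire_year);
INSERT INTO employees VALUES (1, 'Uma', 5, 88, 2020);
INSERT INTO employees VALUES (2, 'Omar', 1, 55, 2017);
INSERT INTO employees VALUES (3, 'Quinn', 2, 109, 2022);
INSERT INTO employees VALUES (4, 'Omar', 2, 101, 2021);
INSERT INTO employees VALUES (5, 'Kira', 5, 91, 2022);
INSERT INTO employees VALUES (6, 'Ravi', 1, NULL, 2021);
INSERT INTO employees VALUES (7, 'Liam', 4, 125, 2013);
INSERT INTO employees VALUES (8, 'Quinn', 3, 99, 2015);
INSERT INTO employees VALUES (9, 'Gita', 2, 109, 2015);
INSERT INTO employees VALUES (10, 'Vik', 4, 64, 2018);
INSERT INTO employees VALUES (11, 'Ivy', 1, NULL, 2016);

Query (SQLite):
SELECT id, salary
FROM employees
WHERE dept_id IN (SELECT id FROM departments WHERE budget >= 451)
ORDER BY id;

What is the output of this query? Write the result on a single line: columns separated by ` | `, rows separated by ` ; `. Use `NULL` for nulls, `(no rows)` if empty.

Inner query: departments.id where budget >= 451.
Outer: keep employees rows whose dept_id is in that set.
Inner query → {3, 4}

7 | 125 ; 8 | 99 ; 10 | 64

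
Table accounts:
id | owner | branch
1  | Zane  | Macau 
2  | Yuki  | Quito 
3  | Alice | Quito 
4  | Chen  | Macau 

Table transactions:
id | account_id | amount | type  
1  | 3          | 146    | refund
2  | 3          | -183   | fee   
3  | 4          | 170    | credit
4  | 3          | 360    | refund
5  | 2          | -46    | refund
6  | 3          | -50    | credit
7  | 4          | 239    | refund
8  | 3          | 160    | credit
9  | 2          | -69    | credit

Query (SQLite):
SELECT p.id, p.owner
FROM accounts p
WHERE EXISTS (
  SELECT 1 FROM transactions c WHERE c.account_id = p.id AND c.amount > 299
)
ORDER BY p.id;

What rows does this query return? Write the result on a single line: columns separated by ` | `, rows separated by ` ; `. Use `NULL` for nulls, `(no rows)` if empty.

For each accounts row, check whether any transactions with matching account_id has amount > 299.
Keep rows where that is true.

3 | Alice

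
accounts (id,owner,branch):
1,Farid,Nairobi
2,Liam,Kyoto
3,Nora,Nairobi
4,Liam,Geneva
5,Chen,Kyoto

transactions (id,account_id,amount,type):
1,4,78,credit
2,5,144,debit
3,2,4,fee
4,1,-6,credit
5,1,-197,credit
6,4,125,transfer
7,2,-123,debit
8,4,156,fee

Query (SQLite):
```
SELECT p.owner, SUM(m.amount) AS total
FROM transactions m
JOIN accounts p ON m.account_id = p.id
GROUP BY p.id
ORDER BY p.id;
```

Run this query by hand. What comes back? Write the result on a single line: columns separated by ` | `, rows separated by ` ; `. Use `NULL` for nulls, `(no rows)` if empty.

Join each transactions row to its accounts via account_id.
Group joined rows by accounts.id; compute SUM(m.amount) per group.
  1: ids {4, 5} → SUM(m.amount)=-203
  2: ids {3, 7} → SUM(m.amount)=-119
  4: ids {1, 6, 8} → SUM(m.amount)=359
  5: ids {2} → SUM(m.amount)=144

Farid | -203 ; Liam | -119 ; Liam | 359 ; Chen | 144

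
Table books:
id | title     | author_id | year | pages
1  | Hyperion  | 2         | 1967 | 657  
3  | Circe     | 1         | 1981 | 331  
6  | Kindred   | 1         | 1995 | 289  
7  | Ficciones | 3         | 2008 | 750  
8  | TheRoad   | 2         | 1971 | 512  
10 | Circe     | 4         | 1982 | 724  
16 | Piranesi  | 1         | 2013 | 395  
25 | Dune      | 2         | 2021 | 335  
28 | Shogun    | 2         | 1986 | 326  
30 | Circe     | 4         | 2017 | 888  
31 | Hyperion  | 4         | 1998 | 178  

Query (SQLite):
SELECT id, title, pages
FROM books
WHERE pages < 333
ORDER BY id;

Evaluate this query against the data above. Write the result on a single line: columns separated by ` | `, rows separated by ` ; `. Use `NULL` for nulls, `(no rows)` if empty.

3 | Circe | 331 ; 6 | Kindred | 289 ; 28 | Shogun | 326 ; 31 | Hyperion | 178

pages < 333: ids {3, 6, 28, 31}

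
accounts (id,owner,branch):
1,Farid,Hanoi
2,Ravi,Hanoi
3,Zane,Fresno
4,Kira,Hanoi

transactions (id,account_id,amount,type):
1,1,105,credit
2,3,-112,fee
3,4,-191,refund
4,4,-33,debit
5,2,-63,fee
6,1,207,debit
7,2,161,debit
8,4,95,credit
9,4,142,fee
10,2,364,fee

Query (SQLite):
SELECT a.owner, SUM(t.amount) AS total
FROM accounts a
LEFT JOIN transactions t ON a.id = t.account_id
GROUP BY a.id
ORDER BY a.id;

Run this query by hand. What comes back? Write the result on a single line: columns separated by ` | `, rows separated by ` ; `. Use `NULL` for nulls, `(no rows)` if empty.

Farid | 312 ; Ravi | 462 ; Zane | -112 ; Kira | 13

LEFT JOIN keeps every accounts row; unmatched ones get NULL for transactions columns.
Group by accounts.id and compute SUM(t.amount). SUM over an all-NULL group is NULL.
  1: ids {1, 6} → SUM(t.amount)=312
  2: ids {5, 7, 10} → SUM(t.amount)=462
  3: ids {2} → SUM(t.amount)=-112
  4: ids {3, 4, 8, 9} → SUM(t.amount)=13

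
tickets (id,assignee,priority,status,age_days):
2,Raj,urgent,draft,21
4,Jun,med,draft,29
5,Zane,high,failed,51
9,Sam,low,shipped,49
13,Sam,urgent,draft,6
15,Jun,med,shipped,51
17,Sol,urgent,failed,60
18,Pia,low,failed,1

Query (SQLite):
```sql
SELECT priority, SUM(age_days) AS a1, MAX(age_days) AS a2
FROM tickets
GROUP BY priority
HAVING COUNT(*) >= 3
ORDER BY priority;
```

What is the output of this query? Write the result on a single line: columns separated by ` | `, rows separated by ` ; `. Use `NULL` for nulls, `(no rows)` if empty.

urgent | 87 | 60

Group tickets by priority.
Per group compute: SUM(age_days), MAX(age_days).
HAVING: drop groups with fewer than 3 rows.
  high: ids {5} → SUM(age_days)=51, MAX(age_days)=51
  low: ids {9, 18} → SUM(age_days)=50, MAX(age_days)=49
  med: ids {4, 15} → SUM(age_days)=80, MAX(age_days)=51
  urgent: ids {2, 13, 17} → SUM(age_days)=87, MAX(age_days)=60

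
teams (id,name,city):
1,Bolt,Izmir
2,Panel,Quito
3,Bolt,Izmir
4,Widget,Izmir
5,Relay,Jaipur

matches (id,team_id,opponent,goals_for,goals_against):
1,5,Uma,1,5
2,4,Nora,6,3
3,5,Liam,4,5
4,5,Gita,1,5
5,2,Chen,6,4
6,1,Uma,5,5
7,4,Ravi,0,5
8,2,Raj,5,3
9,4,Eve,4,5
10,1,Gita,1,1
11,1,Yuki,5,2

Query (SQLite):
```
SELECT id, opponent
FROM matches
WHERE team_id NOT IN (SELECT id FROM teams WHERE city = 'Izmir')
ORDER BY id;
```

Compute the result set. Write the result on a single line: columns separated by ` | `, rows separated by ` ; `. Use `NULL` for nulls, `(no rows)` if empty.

Inner query: teams.id where city = 'Izmir'.
Outer: keep matches rows whose team_id is not in that set.
Inner query → {1, 3, 4}

1 | Uma ; 3 | Liam ; 4 | Gita ; 5 | Chen ; 8 | Raj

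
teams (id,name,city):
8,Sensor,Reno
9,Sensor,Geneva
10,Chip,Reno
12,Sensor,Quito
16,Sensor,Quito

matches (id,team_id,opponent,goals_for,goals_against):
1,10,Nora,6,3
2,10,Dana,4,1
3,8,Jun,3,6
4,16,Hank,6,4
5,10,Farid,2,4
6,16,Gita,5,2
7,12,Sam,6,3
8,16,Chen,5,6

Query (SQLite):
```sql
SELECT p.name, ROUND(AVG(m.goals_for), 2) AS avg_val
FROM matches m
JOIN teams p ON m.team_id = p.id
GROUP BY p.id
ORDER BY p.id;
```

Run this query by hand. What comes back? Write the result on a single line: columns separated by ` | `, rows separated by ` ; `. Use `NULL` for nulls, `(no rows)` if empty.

Join each matches row to its teams via team_id.
Group joined rows by teams.id; compute ROUND(AVG(m.goals_for), 2) per group.
  8: ids {3} → ROUND(AVG(m.goals_for), 2)=3
  10: ids {1, 2, 5} → ROUND(AVG(m.goals_for), 2)=4
  12: ids {7} → ROUND(AVG(m.goals_for), 2)=6
  16: ids {4, 6, 8} → ROUND(AVG(m.goals_for), 2)=5.33

Sensor | 3 ; Chip | 4 ; Sensor | 6 ; Sensor | 5.33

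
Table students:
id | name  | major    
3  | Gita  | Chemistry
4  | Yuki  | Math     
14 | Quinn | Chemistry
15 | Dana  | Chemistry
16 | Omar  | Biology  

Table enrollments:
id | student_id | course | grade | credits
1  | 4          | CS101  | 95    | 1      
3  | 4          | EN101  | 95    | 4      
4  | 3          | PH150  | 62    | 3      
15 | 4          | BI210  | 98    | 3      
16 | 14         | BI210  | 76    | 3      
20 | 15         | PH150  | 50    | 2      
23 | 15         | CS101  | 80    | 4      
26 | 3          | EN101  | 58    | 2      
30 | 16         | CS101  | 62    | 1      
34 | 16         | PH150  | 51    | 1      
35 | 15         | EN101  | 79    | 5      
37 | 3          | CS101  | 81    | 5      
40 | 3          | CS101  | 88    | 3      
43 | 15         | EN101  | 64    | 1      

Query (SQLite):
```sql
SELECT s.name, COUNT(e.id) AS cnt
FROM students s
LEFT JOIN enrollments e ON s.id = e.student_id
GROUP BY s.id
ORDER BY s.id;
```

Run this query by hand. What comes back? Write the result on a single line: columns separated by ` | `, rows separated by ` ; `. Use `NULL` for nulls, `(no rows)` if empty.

Gita | 4 ; Yuki | 3 ; Quinn | 1 ; Dana | 4 ; Omar | 2

LEFT JOIN keeps every students row; unmatched ones get NULL for enrollments columns.
Group by students.id and compute COUNT(e.id). COUNT(col) of an all-NULL group is 0.
  3: ids {4, 26, 37, 40} → COUNT(e.id)=4
  4: ids {1, 3, 15} → COUNT(e.id)=3
  14: ids {16} → COUNT(e.id)=1
  15: ids {20, 23, 35, 43} → COUNT(e.id)=4
  16: ids {30, 34} → COUNT(e.id)=2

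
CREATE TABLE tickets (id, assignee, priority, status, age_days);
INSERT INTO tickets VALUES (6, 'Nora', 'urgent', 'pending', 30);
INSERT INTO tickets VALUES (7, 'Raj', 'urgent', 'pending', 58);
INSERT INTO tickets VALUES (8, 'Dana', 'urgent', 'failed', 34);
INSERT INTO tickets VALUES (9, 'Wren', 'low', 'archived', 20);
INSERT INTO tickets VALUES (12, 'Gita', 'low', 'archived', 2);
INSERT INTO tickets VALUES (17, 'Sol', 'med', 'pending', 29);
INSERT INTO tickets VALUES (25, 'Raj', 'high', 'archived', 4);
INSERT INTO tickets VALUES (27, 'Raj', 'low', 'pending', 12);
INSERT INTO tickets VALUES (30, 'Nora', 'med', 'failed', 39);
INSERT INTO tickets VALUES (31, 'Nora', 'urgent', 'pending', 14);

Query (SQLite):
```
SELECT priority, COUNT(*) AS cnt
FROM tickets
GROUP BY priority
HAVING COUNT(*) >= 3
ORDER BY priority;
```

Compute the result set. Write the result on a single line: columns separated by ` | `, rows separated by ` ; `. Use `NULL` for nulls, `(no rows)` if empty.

Partition tickets by priority; compute COUNT(*) within each group.
HAVING: keep groups with count ≥ 3.
  high: ids {25} → COUNT(*)=1
  low: ids {9, 12, 27} → COUNT(*)=3
  med: ids {17, 30} → COUNT(*)=2
  urgent: ids {6, 7, 8, 31} → COUNT(*)=4

low | 3 ; urgent | 4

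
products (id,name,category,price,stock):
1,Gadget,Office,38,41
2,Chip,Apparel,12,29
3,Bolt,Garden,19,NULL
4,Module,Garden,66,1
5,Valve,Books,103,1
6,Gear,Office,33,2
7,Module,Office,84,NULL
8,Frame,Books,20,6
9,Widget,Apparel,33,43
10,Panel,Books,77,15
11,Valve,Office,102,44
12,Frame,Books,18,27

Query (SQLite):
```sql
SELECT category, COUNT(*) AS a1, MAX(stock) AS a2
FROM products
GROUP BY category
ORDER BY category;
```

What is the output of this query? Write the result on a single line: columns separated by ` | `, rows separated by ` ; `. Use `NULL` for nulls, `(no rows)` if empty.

Group products by category.
Per group compute: COUNT(*), MAX(stock).
  Apparel: ids {2, 9} → COUNT(*)=2, MAX(stock)=43
  Books: ids {5, 8, 10, 12} → COUNT(*)=4, MAX(stock)=27
  Garden: ids {3, 4} → COUNT(*)=2, MAX(stock)=1
  Office: ids {1, 6, 7, 11} → COUNT(*)=4, MAX(stock)=44

Apparel | 2 | 43 ; Books | 4 | 27 ; Garden | 2 | 1 ; Office | 4 | 44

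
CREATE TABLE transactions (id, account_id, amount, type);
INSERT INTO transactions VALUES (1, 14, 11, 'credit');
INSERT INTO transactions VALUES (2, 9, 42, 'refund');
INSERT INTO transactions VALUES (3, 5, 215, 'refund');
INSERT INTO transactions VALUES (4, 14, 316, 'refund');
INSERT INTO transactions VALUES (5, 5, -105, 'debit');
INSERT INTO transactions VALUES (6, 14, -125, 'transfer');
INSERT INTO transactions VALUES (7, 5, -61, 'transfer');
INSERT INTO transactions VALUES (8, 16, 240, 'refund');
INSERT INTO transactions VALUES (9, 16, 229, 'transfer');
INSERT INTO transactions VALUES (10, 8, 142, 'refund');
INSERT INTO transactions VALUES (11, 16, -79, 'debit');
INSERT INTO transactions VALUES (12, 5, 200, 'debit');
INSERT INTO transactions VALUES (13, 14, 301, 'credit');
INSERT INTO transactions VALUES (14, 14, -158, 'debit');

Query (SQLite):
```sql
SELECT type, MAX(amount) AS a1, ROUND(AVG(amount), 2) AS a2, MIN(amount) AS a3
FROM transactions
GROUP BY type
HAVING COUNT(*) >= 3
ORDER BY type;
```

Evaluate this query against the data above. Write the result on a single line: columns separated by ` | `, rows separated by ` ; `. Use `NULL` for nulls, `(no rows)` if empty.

Group transactions by type.
Per group compute: MAX(amount), ROUND(AVG(amount), 2), MIN(amount).
HAVING: drop groups with fewer than 3 rows.
  credit: ids {1, 13} → MAX(amount)=301, ROUND(AVG(amount), 2)=156, MIN(amount)=11
  debit: ids {5, 11, 12, 14} → MAX(amount)=200, ROUND(AVG(amount), 2)=-35.5, MIN(amount)=-158
  refund: ids {2, 3, 4, 8, 10} → MAX(amount)=316, ROUND(AVG(amount), 2)=191, MIN(amount)=42
  transfer: ids {6, 7, 9} → MAX(amount)=229, ROUND(AVG(amount), 2)=14.33, MIN(amount)=-125

debit | 200 | -35.5 | -158 ; refund | 316 | 191 | 42 ; transfer | 229 | 14.33 | -125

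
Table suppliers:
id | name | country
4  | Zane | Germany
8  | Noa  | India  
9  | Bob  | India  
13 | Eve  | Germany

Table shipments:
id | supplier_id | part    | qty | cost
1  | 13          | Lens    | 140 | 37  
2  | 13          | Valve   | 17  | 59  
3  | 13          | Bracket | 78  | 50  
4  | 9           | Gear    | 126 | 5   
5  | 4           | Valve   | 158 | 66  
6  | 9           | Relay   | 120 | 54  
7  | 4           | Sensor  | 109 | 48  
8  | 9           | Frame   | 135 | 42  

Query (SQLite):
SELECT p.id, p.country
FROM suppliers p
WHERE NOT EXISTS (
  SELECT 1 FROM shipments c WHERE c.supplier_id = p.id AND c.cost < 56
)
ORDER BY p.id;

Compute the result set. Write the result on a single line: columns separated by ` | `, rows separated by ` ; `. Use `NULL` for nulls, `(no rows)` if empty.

For each suppliers row, check whether any shipments with matching supplier_id has cost < 56.
Keep rows where that is false.

8 | India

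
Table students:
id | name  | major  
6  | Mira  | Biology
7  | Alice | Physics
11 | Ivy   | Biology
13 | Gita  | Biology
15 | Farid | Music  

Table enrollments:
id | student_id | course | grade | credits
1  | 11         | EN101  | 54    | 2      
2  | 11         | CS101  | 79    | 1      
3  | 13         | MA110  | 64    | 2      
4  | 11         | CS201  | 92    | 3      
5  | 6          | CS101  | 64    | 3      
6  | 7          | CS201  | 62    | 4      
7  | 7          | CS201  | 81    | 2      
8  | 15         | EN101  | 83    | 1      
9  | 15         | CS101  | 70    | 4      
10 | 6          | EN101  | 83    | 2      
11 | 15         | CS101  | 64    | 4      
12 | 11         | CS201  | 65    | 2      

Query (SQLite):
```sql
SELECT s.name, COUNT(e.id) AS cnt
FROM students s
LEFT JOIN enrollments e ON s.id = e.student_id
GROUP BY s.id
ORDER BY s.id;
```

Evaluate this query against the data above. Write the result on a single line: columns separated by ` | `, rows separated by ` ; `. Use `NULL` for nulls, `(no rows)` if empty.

Mira | 2 ; Alice | 2 ; Ivy | 4 ; Gita | 1 ; Farid | 3

LEFT JOIN keeps every students row; unmatched ones get NULL for enrollments columns.
Group by students.id and compute COUNT(e.id). COUNT(col) of an all-NULL group is 0.
  6: ids {5, 10} → COUNT(e.id)=2
  7: ids {6, 7} → COUNT(e.id)=2
  11: ids {1, 2, 4, 12} → COUNT(e.id)=4
  13: ids {3} → COUNT(e.id)=1
  15: ids {8, 9, 11} → COUNT(e.id)=3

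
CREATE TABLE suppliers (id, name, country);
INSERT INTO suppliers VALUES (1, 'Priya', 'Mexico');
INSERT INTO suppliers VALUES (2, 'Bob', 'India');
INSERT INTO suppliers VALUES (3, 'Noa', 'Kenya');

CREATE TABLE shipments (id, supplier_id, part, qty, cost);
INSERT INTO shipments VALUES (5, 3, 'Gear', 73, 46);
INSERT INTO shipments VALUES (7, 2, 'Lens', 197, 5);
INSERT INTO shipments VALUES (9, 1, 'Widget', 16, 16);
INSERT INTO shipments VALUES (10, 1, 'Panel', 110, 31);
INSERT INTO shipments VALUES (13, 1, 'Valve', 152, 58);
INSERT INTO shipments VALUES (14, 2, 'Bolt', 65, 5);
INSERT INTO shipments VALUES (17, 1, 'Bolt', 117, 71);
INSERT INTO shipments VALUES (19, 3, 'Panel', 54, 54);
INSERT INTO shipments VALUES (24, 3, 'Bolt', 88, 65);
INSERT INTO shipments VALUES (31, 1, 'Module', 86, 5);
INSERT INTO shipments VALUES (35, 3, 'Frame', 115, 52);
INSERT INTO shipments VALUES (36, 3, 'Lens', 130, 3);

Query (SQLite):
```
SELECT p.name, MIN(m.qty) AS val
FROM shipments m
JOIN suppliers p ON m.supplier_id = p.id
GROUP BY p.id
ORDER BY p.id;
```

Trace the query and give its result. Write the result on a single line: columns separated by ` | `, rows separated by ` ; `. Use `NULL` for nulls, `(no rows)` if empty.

Join each shipments row to its suppliers via supplier_id.
Group joined rows by suppliers.id; compute MIN(m.qty) per group.
  1: ids {9, 10, 13, 17, 31} → MIN(m.qty)=16
  2: ids {7, 14} → MIN(m.qty)=65
  3: ids {5, 19, 24, 35, 36} → MIN(m.qty)=54

Priya | 16 ; Bob | 65 ; Noa | 54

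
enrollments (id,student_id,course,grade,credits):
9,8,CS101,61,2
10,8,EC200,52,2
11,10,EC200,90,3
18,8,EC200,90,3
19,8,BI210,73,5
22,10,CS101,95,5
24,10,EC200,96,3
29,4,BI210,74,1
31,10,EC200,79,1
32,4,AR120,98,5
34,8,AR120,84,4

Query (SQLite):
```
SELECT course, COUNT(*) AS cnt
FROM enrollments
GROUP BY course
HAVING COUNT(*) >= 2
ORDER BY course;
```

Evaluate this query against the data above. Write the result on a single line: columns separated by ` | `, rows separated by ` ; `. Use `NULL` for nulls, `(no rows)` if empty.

AR120 | 2 ; BI210 | 2 ; CS101 | 2 ; EC200 | 5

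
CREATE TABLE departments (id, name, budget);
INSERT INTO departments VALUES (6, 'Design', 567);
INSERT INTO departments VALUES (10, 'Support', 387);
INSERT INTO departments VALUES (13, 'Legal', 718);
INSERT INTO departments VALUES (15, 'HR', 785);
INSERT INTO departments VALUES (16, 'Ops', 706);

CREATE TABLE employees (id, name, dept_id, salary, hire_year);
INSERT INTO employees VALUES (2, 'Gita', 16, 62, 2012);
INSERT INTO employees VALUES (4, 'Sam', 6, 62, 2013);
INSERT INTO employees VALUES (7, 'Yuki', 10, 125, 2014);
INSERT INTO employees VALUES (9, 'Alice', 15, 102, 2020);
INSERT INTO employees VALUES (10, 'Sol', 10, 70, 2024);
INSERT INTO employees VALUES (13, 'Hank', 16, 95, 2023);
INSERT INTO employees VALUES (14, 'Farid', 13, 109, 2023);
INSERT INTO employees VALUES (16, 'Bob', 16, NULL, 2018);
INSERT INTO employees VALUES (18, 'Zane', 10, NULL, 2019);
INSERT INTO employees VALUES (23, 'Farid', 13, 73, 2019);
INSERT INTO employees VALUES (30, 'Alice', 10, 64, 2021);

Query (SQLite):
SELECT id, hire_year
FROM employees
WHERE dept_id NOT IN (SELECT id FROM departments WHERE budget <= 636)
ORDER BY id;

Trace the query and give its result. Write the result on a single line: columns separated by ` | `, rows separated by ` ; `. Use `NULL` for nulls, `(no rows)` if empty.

2 | 2012 ; 9 | 2020 ; 13 | 2023 ; 14 | 2023 ; 16 | 2018 ; 23 | 2019

Inner query: departments.id where budget <= 636.
Outer: keep employees rows whose dept_id is not in that set.
Inner query → {6, 10}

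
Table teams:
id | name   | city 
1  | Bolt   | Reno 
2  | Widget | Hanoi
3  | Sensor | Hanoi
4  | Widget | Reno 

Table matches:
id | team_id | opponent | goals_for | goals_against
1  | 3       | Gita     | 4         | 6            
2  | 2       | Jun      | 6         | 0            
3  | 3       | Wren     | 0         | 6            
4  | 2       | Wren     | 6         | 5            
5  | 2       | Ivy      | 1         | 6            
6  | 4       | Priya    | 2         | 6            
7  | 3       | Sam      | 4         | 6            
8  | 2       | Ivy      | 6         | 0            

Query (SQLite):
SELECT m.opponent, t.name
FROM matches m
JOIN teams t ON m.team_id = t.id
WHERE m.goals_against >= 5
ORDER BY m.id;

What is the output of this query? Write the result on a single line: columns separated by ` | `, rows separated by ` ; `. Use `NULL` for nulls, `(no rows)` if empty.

Each matches row matches the teams row where team_id = teams.id.
Then keep rows with m.goals_against >= 5.

Gita | Sensor ; Wren | Sensor ; Wren | Widget ; Ivy | Widget ; Priya | Widget ; Sam | Sensor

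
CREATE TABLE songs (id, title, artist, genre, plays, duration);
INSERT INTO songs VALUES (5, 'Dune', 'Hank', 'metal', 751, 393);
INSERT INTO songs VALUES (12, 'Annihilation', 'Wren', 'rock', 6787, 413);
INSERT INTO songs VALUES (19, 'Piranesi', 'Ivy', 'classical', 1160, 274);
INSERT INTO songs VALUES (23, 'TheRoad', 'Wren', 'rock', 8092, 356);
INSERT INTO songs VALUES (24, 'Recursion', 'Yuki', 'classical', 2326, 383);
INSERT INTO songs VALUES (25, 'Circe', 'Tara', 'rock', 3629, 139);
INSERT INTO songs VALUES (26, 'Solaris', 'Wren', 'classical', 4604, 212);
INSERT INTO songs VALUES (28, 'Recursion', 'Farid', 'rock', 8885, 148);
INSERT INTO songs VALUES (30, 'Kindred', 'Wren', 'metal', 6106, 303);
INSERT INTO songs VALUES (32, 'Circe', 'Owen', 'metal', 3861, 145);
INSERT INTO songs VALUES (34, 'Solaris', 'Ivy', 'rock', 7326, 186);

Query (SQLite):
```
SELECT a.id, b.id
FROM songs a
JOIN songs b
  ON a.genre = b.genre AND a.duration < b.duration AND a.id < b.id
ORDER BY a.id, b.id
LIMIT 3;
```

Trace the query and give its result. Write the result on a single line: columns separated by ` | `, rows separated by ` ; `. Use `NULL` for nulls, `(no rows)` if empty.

19 | 24 ; 25 | 28 ; 25 | 34

Pairs (a,b) with same genre, a.duration < b.duration, a.id < b.id.
genre groups: classical:{19,24,26} metal:{5,30,32} rock:{12,23,25,28,34}
Ordered by (a.id, b.id); first 3.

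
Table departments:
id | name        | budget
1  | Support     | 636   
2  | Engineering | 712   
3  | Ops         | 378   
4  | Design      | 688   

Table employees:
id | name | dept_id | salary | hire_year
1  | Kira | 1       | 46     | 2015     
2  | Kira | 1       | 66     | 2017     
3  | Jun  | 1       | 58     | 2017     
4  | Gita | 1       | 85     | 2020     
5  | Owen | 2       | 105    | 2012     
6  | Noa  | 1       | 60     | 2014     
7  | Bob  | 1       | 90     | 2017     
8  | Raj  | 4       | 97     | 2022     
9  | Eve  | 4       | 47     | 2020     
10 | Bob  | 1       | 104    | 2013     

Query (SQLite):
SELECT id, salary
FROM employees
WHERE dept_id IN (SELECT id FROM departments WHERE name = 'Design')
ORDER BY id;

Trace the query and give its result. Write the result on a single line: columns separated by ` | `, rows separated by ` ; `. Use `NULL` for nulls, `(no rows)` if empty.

8 | 97 ; 9 | 47

Inner query: departments.id where name = 'Design'.
Outer: keep employees rows whose dept_id is in that set.
Inner query → {4}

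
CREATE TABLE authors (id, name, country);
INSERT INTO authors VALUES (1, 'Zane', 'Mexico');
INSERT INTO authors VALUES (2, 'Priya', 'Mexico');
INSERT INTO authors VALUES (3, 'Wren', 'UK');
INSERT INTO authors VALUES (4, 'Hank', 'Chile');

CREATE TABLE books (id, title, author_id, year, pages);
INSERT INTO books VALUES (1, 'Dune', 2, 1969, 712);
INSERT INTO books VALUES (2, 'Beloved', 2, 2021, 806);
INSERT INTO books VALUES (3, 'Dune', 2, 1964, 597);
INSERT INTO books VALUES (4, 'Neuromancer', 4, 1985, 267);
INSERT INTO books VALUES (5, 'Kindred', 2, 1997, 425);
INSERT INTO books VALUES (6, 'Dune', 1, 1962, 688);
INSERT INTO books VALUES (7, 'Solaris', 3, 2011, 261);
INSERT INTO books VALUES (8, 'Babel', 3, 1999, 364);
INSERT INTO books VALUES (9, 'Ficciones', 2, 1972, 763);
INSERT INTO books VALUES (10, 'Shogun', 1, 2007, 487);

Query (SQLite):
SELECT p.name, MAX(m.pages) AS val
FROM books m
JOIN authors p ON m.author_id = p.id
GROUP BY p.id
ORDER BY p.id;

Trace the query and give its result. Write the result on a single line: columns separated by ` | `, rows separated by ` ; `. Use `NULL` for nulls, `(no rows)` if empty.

Join each books row to its authors via author_id.
Group joined rows by authors.id; compute MAX(m.pages) per group.
  1: ids {6, 10} → MAX(m.pages)=688
  2: ids {1, 2, 3, 5, 9} → MAX(m.pages)=806
  3: ids {7, 8} → MAX(m.pages)=364
  4: ids {4} → MAX(m.pages)=267

Zane | 688 ; Priya | 806 ; Wren | 364 ; Hank | 267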